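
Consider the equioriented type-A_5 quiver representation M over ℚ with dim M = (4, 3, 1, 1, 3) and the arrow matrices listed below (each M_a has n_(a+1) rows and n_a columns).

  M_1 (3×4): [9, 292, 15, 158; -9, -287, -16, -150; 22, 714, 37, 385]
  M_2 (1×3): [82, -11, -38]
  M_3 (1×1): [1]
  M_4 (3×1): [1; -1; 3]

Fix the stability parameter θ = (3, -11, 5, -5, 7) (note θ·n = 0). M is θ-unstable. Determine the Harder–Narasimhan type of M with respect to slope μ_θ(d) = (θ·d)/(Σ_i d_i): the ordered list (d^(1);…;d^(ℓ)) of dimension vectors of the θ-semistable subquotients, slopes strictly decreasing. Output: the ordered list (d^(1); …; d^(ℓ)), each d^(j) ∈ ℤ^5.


Barcode: M ≅ I[1,1], I[1,2]^2, I[1,5], I[5,5]^2. HN layers by μ_θ (4 steps, strictly decreasing):
  μ^(1)=7; μ^(2)=3; μ^(3)=0; μ^(4)=-4

((0, 0, 0, 0, 3); (1, 0, 0, 0, 0); (0, 0, 1, 1, 0); (3, 3, 0, 0, 0))


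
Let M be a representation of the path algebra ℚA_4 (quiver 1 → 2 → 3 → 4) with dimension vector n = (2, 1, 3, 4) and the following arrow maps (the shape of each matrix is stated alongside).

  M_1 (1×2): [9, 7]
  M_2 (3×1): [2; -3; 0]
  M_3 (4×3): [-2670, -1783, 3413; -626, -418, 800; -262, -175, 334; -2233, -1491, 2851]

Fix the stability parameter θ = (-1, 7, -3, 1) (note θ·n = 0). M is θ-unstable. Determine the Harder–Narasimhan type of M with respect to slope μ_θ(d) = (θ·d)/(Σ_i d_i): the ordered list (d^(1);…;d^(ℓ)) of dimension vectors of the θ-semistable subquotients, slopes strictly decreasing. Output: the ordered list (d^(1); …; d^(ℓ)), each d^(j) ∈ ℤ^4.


Barcode: M ≅ I[1,1], I[1,4], I[3,4]^2, I[4,4]. HN layers by μ_θ (4 steps, strictly decreasing):
  μ^(1)=5/3; μ^(2)=1; μ^(3)=-1; μ^(4)=-3

((0, 1, 1, 1); (0, 0, 0, 3); (2, 0, 0, 0); (0, 0, 2, 0))


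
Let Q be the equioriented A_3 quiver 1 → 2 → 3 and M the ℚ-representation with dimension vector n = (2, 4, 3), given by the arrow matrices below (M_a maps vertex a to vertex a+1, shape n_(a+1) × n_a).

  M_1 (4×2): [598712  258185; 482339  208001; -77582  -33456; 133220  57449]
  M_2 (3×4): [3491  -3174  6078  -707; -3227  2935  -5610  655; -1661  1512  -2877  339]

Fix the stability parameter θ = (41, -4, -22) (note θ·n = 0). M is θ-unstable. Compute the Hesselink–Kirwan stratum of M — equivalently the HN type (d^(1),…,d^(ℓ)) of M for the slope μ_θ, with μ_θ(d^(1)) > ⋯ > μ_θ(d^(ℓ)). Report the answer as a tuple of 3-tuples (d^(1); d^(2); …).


Interval decomposition of M: I[1,2], I[1,3], I[2,3]^2.
HN type (ℓ=3): μ^(1)=37/2; μ^(2)=5; μ^(3)=-13

((1, 1, 0); (1, 1, 1); (0, 2, 2))


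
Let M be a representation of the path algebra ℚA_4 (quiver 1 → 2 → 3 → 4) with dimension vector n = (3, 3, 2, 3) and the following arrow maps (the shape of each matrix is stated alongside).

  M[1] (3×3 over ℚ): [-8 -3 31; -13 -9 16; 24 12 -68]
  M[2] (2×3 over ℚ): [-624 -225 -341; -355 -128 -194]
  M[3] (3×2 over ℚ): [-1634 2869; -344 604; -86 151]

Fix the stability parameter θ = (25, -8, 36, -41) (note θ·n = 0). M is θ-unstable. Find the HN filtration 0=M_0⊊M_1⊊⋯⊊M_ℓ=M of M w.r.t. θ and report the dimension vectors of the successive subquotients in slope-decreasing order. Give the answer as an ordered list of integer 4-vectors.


Barcode: M ≅ I[1,1], I[1,3], I[1,4], I[2,2], I[4,4]^2. HN layers by μ_θ (6 steps, strictly decreasing):
  μ^(1)=36; μ^(2)=25; μ^(3)=17/2; μ^(4)=3; μ^(5)=-8; μ^(6)=-41

((0, 0, 1, 0); (1, 0, 0, 0); (1, 1, 0, 0); (1, 1, 1, 1); (0, 1, 0, 0); (0, 0, 0, 2))


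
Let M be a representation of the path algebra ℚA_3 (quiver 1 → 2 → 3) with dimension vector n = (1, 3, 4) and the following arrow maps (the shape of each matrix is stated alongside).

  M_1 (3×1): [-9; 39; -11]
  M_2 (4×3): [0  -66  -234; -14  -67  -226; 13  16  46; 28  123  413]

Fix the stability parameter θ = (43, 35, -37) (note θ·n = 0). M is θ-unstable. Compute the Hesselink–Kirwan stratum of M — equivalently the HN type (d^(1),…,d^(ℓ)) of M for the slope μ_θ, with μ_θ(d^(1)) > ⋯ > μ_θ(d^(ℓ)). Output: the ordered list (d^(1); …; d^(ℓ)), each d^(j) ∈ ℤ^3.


Interval decomposition of M: I[1,3], I[2,3]^2, I[3,3].
HN type (ℓ=3): μ^(1)=41/3; μ^(2)=-1; μ^(3)=-37

((1, 1, 1); (0, 2, 2); (0, 0, 1))


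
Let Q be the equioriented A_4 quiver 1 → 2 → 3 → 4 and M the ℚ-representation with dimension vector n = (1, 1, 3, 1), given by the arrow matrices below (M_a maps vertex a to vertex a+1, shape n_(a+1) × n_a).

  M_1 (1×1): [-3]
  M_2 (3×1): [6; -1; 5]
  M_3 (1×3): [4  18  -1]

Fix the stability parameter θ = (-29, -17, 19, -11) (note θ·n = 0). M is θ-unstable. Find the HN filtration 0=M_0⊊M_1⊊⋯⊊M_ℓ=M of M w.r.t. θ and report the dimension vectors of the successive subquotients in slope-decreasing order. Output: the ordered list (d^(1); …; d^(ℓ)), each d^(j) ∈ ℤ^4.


Interval decomposition of M: I[1,4], I[3,3]^2.
HN type (ℓ=4): μ^(1)=19; μ^(2)=4; μ^(3)=-17; μ^(4)=-29

((0, 0, 2, 0); (0, 0, 1, 1); (0, 1, 0, 0); (1, 0, 0, 0))


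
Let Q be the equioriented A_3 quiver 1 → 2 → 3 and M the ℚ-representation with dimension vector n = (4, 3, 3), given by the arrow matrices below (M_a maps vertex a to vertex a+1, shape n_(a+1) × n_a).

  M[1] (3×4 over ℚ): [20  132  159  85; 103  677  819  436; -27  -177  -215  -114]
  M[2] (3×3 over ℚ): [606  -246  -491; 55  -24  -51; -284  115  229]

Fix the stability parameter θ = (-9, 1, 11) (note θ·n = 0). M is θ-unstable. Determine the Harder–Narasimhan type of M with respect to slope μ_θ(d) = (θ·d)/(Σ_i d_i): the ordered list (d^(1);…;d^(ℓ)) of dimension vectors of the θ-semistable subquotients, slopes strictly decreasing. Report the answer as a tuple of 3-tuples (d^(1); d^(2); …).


Via rank(M_{q-1}∘⋯∘M_p): M ≅ I[1,1], I[1,3]^3.
μ_θ-semistable layers: μ^(1)=11; μ^(2)=1; μ^(3)=-9

((0, 0, 3); (0, 3, 0); (4, 0, 0))


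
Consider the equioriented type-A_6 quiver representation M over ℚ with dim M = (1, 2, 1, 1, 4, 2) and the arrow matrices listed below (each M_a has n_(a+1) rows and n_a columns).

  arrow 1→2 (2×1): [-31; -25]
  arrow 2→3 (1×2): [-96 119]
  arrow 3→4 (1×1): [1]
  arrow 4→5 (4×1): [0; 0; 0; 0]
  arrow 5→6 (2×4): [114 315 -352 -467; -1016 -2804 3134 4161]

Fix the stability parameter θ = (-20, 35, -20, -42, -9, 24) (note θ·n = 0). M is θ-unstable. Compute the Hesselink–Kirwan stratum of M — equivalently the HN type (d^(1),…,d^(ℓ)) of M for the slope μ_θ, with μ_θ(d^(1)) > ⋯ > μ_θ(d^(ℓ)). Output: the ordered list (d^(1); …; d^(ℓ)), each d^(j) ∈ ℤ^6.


Via rank(M_{q-1}∘⋯∘M_p): M ≅ I[1,4], I[2,2], I[5,5]^2, I[5,6]^2.
μ_θ-semistable layers: μ^(1)=35; μ^(2)=24; μ^(3)=-9; μ^(4)=-20

((0, 1, 0, 0, 0, 0); (0, 0, 0, 0, 0, 2); (0, 1, 1, 1, 4, 0); (1, 0, 0, 0, 0, 0))


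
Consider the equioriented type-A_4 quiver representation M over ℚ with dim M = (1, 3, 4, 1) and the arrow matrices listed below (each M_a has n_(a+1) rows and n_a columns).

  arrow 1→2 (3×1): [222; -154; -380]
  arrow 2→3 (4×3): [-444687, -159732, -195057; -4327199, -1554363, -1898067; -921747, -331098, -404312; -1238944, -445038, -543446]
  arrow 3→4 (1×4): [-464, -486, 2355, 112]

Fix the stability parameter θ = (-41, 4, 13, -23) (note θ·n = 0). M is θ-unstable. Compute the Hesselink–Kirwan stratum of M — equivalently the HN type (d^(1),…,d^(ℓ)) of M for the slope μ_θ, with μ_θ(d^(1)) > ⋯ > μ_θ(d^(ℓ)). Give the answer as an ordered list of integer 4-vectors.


Barcode: M ≅ I[1,4], I[2,3]^2, I[3,3]. HN layers by μ_θ (4 steps, strictly decreasing):
  μ^(1)=13; μ^(2)=4; μ^(3)=-2; μ^(4)=-41

((0, 0, 3, 0); (0, 2, 0, 0); (0, 1, 1, 1); (1, 0, 0, 0))


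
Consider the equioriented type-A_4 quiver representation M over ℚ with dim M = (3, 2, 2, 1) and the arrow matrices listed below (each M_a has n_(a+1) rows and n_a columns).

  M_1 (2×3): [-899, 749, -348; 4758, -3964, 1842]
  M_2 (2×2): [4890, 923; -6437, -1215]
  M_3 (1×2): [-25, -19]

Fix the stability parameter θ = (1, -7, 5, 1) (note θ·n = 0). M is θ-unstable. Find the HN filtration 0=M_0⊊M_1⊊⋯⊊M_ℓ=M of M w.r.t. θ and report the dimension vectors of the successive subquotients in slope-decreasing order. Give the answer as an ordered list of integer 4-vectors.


Via rank(M_{q-1}∘⋯∘M_p): M ≅ I[1,1], I[1,3], I[1,4].
μ_θ-semistable layers: μ^(1)=5; μ^(2)=3; μ^(3)=1; μ^(4)=-3

((0, 0, 1, 0); (0, 0, 1, 1); (1, 0, 0, 0); (2, 2, 0, 0))


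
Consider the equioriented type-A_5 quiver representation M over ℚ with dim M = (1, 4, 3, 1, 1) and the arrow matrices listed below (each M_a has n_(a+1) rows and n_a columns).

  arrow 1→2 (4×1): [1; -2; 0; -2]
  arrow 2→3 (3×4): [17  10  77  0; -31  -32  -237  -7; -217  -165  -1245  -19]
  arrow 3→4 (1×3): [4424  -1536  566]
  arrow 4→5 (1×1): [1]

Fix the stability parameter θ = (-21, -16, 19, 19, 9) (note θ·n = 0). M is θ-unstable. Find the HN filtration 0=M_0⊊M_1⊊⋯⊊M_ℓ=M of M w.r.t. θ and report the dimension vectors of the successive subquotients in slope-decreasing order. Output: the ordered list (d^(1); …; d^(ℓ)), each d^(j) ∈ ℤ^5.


Barcode: M ≅ I[1,5], I[2,2], I[2,3]^2. HN layers by μ_θ (4 steps, strictly decreasing):
  μ^(1)=19; μ^(2)=47/3; μ^(3)=-16; μ^(4)=-21

((0, 0, 2, 0, 0); (0, 0, 1, 1, 1); (0, 4, 0, 0, 0); (1, 0, 0, 0, 0))


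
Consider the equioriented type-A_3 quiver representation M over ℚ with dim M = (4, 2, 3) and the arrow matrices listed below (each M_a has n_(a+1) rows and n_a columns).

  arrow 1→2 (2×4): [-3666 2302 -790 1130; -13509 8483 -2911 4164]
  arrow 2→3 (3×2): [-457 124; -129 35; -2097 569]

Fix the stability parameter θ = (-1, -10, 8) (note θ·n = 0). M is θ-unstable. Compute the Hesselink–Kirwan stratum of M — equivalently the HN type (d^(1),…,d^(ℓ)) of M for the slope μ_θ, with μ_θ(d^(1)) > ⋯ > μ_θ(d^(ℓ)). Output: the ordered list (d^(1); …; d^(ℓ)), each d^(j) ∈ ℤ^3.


Barcode: M ≅ I[1,1]^2, I[1,3]^2, I[3,3]. HN layers by μ_θ (3 steps, strictly decreasing):
  μ^(1)=8; μ^(2)=-1; μ^(3)=-11/2

((0, 0, 3); (2, 0, 0); (2, 2, 0))


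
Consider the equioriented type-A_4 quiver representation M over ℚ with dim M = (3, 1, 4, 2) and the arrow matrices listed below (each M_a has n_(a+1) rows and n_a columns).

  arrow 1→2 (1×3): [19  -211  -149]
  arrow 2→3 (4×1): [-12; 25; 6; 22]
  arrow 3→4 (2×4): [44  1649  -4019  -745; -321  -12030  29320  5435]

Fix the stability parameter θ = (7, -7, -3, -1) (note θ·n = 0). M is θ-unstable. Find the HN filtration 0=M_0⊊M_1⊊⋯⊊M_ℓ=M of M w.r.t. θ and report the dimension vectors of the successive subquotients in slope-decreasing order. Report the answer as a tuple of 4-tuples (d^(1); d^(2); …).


Via rank(M_{q-1}∘⋯∘M_p): M ≅ I[1,1]^2, I[1,4], I[3,3]^2, I[3,4].
μ_θ-semistable layers: μ^(1)=7; μ^(2)=-1; μ^(3)=-3

((2, 0, 0, 0); (1, 1, 1, 2); (0, 0, 3, 0))


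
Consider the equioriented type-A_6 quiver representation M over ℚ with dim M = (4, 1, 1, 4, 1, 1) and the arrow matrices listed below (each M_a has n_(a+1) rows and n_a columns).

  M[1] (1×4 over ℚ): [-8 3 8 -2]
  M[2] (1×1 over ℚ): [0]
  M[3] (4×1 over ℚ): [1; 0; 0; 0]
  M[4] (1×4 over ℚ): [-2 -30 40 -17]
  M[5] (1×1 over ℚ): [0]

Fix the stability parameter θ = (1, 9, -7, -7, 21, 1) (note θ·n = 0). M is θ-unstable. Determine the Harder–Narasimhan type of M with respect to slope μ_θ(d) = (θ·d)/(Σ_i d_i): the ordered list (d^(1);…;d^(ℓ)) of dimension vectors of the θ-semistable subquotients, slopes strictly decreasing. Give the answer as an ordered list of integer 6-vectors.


Via rank(M_{q-1}∘⋯∘M_p): M ≅ I[1,1]^3, I[1,2], I[3,5], I[4,4]^3, I[6,6].
μ_θ-semistable layers: μ^(1)=21; μ^(2)=9; μ^(3)=1; μ^(4)=-7

((0, 0, 0, 0, 1, 0); (0, 1, 0, 0, 0, 0); (4, 0, 0, 0, 0, 1); (0, 0, 1, 4, 0, 0))


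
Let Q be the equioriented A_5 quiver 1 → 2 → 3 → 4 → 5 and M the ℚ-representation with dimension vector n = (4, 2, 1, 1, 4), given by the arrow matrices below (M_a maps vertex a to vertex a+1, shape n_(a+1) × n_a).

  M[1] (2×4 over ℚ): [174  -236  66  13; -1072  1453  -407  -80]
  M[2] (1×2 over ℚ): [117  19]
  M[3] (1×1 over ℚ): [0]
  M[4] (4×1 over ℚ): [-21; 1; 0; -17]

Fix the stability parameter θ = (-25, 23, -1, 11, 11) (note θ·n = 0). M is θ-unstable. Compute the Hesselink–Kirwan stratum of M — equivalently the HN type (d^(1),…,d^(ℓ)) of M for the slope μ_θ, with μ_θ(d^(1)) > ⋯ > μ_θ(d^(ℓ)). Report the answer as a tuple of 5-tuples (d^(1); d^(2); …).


Interval decomposition of M: I[1,1]^2, I[1,2], I[1,3], I[4,5], I[5,5]^3.
HN type (ℓ=3): μ^(1)=23; μ^(2)=11; μ^(3)=-25

((0, 1, 0, 0, 0); (0, 1, 1, 1, 4); (4, 0, 0, 0, 0))


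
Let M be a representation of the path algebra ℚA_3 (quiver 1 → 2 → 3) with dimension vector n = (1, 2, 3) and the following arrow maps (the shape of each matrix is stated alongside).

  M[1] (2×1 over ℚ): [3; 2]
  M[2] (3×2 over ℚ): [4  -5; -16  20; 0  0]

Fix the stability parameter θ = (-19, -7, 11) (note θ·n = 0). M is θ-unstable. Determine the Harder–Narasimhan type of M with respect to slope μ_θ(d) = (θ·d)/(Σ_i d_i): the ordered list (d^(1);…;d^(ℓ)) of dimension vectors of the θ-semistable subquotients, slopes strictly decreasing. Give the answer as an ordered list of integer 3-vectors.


Via rank(M_{q-1}∘⋯∘M_p): M ≅ I[1,3], I[2,2], I[3,3]^2.
μ_θ-semistable layers: μ^(1)=11; μ^(2)=-7; μ^(3)=-19

((0, 0, 3); (0, 2, 0); (1, 0, 0))


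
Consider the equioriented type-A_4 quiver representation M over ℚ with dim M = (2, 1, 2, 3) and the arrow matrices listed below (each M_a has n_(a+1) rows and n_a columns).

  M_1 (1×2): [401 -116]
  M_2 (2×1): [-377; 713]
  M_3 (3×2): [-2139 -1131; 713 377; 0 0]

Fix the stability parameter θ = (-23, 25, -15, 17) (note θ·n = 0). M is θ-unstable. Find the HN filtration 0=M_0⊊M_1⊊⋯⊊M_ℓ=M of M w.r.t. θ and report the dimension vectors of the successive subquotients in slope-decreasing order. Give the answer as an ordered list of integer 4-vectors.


Via rank(M_{q-1}∘⋯∘M_p): M ≅ I[1,1], I[1,3], I[3,4], I[4,4]^2.
μ_θ-semistable layers: μ^(1)=17; μ^(2)=5; μ^(3)=-15; μ^(4)=-23

((0, 0, 0, 3); (0, 1, 1, 0); (0, 0, 1, 0); (2, 0, 0, 0))


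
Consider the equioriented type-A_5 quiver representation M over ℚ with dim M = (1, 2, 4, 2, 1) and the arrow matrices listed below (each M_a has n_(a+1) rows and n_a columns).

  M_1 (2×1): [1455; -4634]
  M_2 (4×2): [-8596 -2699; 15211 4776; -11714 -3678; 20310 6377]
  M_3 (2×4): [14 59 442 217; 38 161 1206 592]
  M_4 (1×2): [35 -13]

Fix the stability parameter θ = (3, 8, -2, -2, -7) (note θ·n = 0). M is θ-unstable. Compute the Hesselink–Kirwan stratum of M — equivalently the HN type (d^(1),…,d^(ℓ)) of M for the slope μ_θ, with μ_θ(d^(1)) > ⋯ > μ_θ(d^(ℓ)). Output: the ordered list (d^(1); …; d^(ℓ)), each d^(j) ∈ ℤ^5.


Via rank(M_{q-1}∘⋯∘M_p): M ≅ I[1,5], I[2,4], I[3,3]^2.
μ_θ-semistable layers: μ^(1)=4/3; μ^(2)=0; μ^(3)=-2

((0, 1, 1, 1, 0); (1, 1, 1, 1, 1); (0, 0, 2, 0, 0))


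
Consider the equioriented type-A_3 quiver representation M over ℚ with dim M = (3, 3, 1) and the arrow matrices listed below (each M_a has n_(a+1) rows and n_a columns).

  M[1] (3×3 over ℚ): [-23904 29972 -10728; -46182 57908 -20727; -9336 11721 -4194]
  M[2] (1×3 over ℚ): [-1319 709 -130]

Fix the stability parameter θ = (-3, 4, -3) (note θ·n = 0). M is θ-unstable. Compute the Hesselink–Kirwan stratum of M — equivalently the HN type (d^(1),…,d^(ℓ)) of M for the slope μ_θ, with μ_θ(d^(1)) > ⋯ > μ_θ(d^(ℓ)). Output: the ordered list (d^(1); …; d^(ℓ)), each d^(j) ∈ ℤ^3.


Via rank(M_{q-1}∘⋯∘M_p): M ≅ I[1,1], I[1,2], I[1,3], I[2,2].
μ_θ-semistable layers: μ^(1)=4; μ^(2)=1/2; μ^(3)=-3

((0, 2, 0); (0, 1, 1); (3, 0, 0))


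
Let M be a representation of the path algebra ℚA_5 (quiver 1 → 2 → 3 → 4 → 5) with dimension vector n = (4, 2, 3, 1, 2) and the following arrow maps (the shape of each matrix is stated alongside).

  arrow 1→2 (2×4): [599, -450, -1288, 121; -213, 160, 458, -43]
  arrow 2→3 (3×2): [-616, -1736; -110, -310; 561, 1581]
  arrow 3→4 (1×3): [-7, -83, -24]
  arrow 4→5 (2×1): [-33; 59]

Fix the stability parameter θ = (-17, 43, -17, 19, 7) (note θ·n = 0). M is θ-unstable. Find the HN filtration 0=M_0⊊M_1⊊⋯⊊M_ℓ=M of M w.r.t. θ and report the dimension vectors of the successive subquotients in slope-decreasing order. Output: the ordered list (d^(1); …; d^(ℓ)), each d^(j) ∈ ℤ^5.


Barcode: M ≅ I[1,1]^2, I[1,2], I[1,5], I[3,3]^2, I[5,5]. HN layers by μ_θ (4 steps, strictly decreasing):
  μ^(1)=43; μ^(2)=13; μ^(3)=7; μ^(4)=-17

((0, 1, 0, 0, 0); (0, 1, 1, 1, 1); (0, 0, 0, 0, 1); (4, 0, 2, 0, 0))


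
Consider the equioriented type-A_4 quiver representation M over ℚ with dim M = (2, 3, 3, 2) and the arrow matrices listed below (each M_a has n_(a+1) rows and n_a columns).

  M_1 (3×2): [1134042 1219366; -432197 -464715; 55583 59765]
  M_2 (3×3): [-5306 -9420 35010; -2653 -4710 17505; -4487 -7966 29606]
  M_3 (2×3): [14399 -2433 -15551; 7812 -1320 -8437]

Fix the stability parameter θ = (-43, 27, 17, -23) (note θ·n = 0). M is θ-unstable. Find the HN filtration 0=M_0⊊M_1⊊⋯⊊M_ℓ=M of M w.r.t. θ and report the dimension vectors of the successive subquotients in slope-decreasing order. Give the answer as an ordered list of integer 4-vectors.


Interval decomposition of M: I[1,2], I[1,4], I[2,4], I[3,3].
HN type (ℓ=4): μ^(1)=27; μ^(2)=17; μ^(3)=7; μ^(4)=-43

((0, 1, 0, 0); (0, 0, 1, 0); (0, 2, 2, 2); (2, 0, 0, 0))


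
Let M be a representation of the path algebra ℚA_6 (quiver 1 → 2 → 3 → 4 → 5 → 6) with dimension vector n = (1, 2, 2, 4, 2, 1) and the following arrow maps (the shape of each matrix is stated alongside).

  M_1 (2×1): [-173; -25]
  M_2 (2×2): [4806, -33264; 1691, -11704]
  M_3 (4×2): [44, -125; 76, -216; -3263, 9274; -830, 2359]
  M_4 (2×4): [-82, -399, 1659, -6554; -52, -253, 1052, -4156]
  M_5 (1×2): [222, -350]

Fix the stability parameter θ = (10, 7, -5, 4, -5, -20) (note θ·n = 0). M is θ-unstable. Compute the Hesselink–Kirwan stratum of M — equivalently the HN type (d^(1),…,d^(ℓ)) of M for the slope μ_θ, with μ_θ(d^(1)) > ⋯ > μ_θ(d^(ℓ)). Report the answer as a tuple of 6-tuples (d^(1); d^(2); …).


Barcode: M ≅ I[1,4], I[2,2], I[3,6], I[4,4], I[4,5]. HN layers by μ_θ (4 steps, strictly decreasing):
  μ^(1)=7; μ^(2)=4; μ^(3)=-1/2; μ^(4)=-13/2

((0, 1, 0, 0, 0, 0); (1, 1, 1, 2, 0, 0); (0, 0, 0, 1, 1, 0); (0, 0, 1, 1, 1, 1))


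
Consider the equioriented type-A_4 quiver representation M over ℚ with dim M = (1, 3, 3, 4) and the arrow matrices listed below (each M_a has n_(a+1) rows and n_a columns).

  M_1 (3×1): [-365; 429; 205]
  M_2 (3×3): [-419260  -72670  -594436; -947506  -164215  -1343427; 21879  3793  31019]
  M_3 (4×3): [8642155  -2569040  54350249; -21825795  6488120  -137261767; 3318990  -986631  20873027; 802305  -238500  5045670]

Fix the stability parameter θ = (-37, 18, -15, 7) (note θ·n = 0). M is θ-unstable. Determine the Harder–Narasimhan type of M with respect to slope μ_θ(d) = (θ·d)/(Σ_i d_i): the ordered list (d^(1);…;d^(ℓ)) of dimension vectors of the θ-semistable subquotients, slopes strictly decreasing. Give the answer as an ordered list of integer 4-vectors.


Via rank(M_{q-1}∘⋯∘M_p): M ≅ I[1,4], I[2,4]^2, I[4,4].
μ_θ-semistable layers: μ^(1)=7; μ^(2)=3/2; μ^(3)=-37

((0, 0, 0, 4); (0, 3, 3, 0); (1, 0, 0, 0))


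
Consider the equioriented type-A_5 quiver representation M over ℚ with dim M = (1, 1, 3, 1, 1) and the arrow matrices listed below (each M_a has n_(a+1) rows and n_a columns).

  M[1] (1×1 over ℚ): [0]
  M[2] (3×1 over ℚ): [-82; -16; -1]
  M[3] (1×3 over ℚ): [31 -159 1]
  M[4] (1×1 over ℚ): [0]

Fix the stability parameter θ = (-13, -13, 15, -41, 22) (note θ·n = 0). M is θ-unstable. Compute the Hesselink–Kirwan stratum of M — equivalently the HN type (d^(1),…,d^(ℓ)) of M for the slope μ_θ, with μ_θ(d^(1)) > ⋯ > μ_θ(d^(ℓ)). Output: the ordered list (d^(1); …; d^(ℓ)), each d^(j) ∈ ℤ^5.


Barcode: M ≅ I[1,1], I[2,4], I[3,3]^2, I[5,5]. HN layers by μ_θ (3 steps, strictly decreasing):
  μ^(1)=22; μ^(2)=15; μ^(3)=-13

((0, 0, 0, 0, 1); (0, 0, 2, 0, 0); (1, 1, 1, 1, 0))


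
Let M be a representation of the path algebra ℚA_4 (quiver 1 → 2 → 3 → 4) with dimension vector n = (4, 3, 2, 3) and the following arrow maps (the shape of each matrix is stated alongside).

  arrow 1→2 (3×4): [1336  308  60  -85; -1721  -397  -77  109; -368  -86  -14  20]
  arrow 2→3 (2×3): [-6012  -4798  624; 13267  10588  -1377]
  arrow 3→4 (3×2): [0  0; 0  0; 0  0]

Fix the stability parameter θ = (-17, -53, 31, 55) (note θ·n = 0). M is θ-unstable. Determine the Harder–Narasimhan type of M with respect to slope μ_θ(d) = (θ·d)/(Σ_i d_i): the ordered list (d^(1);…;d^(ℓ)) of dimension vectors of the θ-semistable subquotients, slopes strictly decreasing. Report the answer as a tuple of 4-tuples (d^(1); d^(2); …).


Via rank(M_{q-1}∘⋯∘M_p): M ≅ I[1,1], I[1,2], I[1,3]^2, I[4,4]^3.
μ_θ-semistable layers: μ^(1)=55; μ^(2)=31; μ^(3)=-17; μ^(4)=-35

((0, 0, 0, 3); (0, 0, 2, 0); (1, 0, 0, 0); (3, 3, 0, 0))


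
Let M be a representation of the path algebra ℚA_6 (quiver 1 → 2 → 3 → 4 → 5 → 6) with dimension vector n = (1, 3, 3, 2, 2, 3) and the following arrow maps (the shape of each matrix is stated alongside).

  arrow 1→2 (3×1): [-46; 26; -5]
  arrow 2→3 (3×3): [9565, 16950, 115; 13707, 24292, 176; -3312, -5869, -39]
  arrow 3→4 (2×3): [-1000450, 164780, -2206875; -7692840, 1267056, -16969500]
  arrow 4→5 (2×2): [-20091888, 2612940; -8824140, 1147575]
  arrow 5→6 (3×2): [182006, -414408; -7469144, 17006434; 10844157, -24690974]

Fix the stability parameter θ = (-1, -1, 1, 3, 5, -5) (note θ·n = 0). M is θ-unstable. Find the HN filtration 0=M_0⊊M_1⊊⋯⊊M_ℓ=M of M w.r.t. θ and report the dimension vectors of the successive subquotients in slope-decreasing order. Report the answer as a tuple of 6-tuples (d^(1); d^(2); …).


Barcode: M ≅ I[1,4], I[2,3]^2, I[4,6], I[5,6], I[6,6]. HN layers by μ_θ (5 steps, strictly decreasing):
  μ^(1)=3; μ^(2)=1; μ^(3)=0; μ^(4)=-1; μ^(5)=-5

((0, 0, 0, 1, 0, 0); (0, 0, 3, 1, 1, 1); (0, 0, 0, 0, 1, 1); (1, 3, 0, 0, 0, 0); (0, 0, 0, 0, 0, 1))


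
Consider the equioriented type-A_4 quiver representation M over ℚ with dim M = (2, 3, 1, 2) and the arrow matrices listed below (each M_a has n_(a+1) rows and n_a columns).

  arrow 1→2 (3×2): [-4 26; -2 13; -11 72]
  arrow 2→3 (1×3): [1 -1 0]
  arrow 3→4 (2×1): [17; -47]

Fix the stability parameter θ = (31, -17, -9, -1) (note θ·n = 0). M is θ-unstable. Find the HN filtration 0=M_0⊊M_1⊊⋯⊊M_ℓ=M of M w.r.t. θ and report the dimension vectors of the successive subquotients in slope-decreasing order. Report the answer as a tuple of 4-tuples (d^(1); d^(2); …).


Barcode: M ≅ I[1,2], I[1,4], I[2,2], I[4,4]. HN layers by μ_θ (4 steps, strictly decreasing):
  μ^(1)=7; μ^(2)=1; μ^(3)=-1; μ^(4)=-17

((1, 1, 0, 0); (1, 1, 1, 1); (0, 0, 0, 1); (0, 1, 0, 0))


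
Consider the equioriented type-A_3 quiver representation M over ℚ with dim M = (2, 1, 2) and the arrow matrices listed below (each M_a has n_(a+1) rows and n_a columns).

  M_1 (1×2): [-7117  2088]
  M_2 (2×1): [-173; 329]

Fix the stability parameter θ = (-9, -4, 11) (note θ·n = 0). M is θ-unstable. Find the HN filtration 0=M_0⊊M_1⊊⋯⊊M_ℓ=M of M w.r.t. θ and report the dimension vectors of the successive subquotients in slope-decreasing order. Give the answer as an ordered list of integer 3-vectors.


Via rank(M_{q-1}∘⋯∘M_p): M ≅ I[1,1], I[1,3], I[3,3].
μ_θ-semistable layers: μ^(1)=11; μ^(2)=-4; μ^(3)=-9

((0, 0, 2); (0, 1, 0); (2, 0, 0))


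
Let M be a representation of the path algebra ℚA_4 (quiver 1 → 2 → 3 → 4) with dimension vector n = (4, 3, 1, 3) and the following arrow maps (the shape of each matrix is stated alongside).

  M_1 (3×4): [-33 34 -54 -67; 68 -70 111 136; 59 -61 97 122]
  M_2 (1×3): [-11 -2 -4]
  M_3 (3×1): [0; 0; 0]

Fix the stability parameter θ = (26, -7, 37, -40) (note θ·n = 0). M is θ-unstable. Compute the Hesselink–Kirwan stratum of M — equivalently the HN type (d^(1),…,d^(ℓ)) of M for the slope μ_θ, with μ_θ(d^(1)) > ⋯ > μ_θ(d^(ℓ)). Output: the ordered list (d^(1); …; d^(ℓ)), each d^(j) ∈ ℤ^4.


Via rank(M_{q-1}∘⋯∘M_p): M ≅ I[1,1], I[1,2]^2, I[1,3], I[4,4]^3.
μ_θ-semistable layers: μ^(1)=37; μ^(2)=26; μ^(3)=19/2; μ^(4)=-40

((0, 0, 1, 0); (1, 0, 0, 0); (3, 3, 0, 0); (0, 0, 0, 3))


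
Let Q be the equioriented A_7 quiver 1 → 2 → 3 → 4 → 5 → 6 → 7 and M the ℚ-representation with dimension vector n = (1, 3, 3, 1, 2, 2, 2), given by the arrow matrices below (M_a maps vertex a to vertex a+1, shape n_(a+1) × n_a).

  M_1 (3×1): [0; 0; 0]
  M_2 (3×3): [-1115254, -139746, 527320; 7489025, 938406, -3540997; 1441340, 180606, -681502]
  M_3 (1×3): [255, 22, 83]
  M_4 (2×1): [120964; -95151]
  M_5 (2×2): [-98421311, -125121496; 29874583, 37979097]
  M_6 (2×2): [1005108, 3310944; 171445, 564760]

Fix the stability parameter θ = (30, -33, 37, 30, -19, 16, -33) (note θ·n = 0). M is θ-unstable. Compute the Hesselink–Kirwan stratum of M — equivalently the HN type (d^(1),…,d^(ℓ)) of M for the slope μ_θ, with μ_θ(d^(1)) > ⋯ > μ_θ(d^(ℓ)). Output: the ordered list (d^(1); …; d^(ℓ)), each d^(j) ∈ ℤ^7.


Barcode: M ≅ I[1,1], I[2,2], I[2,3]^2, I[3,7], I[5,6], I[7,7]. HN layers by μ_θ (6 steps, strictly decreasing):
  μ^(1)=37; μ^(2)=30; μ^(3)=16; μ^(4)=31/5; μ^(5)=-19; μ^(6)=-33

((0, 0, 2, 0, 0, 0, 0); (1, 0, 0, 0, 0, 0, 0); (0, 0, 0, 0, 0, 1, 0); (0, 0, 1, 1, 1, 1, 1); (0, 0, 0, 0, 1, 0, 0); (0, 3, 0, 0, 0, 0, 1))


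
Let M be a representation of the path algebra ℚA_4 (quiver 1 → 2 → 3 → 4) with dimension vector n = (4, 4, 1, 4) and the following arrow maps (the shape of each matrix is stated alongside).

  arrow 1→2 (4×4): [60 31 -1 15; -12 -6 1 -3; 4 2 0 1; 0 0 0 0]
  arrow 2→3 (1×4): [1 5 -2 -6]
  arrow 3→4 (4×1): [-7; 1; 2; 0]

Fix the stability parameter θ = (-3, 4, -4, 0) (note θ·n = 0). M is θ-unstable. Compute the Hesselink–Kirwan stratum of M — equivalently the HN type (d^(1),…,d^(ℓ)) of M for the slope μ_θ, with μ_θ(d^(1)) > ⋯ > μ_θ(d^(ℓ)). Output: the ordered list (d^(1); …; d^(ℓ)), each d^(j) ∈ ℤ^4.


Barcode: M ≅ I[1,1], I[1,2]^2, I[1,4], I[2,2], I[4,4]^3. HN layers by μ_θ (3 steps, strictly decreasing):
  μ^(1)=4; μ^(2)=0; μ^(3)=-3

((0, 3, 0, 0); (0, 1, 1, 4); (4, 0, 0, 0))


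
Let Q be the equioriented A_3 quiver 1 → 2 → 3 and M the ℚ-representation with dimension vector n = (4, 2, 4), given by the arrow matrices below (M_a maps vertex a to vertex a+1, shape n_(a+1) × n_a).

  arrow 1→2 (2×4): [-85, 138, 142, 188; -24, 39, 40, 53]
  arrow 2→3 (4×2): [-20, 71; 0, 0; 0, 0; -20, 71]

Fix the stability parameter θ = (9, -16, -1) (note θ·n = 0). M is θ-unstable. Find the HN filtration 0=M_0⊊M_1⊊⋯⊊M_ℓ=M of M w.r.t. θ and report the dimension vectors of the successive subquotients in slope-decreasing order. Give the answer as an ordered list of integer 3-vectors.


Barcode: M ≅ I[1,1]^2, I[1,2], I[1,3], I[3,3]^3. HN layers by μ_θ (3 steps, strictly decreasing):
  μ^(1)=9; μ^(2)=-1; μ^(3)=-7/2

((2, 0, 0); (0, 0, 4); (2, 2, 0))


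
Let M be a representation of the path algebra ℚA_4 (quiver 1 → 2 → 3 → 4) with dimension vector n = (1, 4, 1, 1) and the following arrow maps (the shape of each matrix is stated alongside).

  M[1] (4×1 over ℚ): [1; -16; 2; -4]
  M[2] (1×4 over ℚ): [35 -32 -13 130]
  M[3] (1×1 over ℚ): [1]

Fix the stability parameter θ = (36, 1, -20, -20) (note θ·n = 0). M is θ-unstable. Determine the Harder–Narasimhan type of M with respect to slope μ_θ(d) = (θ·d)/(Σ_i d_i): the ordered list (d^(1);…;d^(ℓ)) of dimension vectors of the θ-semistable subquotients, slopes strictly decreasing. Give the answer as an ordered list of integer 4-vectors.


Interval decomposition of M: I[1,4], I[2,2]^3.
HN type (ℓ=2): μ^(1)=1; μ^(2)=-3/4

((0, 3, 0, 0); (1, 1, 1, 1))


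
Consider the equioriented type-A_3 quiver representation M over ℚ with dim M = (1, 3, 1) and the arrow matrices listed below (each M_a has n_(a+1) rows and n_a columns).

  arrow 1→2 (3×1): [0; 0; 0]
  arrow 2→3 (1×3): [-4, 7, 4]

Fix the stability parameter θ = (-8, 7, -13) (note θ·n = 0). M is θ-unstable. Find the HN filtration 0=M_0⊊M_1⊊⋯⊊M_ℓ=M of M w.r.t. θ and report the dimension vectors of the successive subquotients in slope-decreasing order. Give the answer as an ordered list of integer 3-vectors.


Barcode: M ≅ I[1,1], I[2,2]^2, I[2,3]. HN layers by μ_θ (3 steps, strictly decreasing):
  μ^(1)=7; μ^(2)=-3; μ^(3)=-8

((0, 2, 0); (0, 1, 1); (1, 0, 0))


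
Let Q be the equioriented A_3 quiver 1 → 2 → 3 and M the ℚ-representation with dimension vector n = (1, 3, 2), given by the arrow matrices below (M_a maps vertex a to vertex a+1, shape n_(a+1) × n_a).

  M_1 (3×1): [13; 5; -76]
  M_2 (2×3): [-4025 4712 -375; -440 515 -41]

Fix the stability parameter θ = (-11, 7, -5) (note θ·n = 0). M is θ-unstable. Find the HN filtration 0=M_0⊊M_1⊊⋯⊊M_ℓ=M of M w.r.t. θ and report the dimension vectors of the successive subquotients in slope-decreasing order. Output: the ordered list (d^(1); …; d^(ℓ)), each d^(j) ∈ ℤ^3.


Barcode: M ≅ I[1,3], I[2,2], I[2,3]. HN layers by μ_θ (3 steps, strictly decreasing):
  μ^(1)=7; μ^(2)=1; μ^(3)=-11

((0, 1, 0); (0, 2, 2); (1, 0, 0))


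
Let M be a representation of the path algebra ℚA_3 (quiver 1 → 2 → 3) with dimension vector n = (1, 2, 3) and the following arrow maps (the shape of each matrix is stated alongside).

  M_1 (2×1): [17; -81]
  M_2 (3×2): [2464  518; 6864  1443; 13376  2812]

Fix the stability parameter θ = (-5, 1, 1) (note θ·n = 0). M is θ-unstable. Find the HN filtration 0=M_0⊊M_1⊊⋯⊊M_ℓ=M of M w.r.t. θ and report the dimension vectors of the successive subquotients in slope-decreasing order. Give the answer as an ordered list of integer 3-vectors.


Via rank(M_{q-1}∘⋯∘M_p): M ≅ I[1,3], I[2,2], I[3,3]^2.
μ_θ-semistable layers: μ^(1)=1; μ^(2)=-5

((0, 2, 3); (1, 0, 0))


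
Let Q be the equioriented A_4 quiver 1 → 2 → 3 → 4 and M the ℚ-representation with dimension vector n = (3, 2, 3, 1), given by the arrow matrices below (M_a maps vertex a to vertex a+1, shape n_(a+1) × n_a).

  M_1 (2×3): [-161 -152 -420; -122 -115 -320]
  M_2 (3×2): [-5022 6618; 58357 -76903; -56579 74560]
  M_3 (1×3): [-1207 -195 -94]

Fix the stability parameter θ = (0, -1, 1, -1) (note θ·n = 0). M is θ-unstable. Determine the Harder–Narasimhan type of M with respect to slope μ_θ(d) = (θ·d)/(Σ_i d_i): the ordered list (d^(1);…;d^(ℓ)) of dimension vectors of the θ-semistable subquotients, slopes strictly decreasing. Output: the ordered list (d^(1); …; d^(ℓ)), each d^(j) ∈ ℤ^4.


Barcode: M ≅ I[1,1], I[1,3], I[1,4], I[3,3]. HN layers by μ_θ (3 steps, strictly decreasing):
  μ^(1)=1; μ^(2)=0; μ^(3)=-1/2

((0, 0, 2, 0); (1, 0, 1, 1); (2, 2, 0, 0))


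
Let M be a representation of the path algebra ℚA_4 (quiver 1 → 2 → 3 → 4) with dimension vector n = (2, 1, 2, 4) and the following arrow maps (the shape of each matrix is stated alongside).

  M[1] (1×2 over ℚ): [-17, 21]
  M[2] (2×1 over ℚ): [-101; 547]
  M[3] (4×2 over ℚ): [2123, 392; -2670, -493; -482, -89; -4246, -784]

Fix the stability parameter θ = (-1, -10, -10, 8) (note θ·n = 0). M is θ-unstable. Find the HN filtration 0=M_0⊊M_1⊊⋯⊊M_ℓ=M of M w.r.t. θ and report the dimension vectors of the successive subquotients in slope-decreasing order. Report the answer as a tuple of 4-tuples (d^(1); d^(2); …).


Via rank(M_{q-1}∘⋯∘M_p): M ≅ I[1,1], I[1,4], I[3,4], I[4,4]^2.
μ_θ-semistable layers: μ^(1)=8; μ^(2)=-1; μ^(3)=-7; μ^(4)=-10

((0, 0, 0, 4); (1, 0, 0, 0); (1, 1, 1, 0); (0, 0, 1, 0))


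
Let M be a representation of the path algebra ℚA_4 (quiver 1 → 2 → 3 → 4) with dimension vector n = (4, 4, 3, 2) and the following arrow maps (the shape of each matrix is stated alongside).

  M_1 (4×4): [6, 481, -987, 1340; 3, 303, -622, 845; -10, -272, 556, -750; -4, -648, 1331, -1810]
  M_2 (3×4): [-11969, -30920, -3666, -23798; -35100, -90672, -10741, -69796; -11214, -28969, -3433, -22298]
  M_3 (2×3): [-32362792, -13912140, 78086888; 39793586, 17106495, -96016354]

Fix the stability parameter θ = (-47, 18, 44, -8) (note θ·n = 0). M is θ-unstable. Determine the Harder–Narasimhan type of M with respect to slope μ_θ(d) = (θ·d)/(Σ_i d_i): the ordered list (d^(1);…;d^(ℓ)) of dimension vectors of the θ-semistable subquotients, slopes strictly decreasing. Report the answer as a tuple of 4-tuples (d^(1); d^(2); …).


Via rank(M_{q-1}∘⋯∘M_p): M ≅ I[1,1], I[1,3]^2, I[1,4], I[2,2], I[4,4].
μ_θ-semistable layers: μ^(1)=44; μ^(2)=18; μ^(3)=-8; μ^(4)=-47

((0, 0, 2, 0); (0, 4, 1, 1); (0, 0, 0, 1); (4, 0, 0, 0))


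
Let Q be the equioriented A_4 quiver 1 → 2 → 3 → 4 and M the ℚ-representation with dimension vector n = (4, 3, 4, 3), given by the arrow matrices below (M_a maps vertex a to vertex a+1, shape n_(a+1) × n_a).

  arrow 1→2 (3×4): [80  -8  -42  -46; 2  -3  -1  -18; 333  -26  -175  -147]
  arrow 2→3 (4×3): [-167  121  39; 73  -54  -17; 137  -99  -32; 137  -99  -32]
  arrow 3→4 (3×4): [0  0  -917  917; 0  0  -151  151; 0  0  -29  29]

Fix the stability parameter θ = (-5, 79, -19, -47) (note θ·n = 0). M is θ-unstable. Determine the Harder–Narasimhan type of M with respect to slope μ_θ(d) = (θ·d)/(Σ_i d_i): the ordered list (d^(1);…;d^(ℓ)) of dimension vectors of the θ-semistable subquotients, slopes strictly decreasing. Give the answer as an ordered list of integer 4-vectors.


Barcode: M ≅ I[1,1], I[1,3]^3, I[3,4], I[4,4]^2. HN layers by μ_θ (4 steps, strictly decreasing):
  μ^(1)=30; μ^(2)=-5; μ^(3)=-33; μ^(4)=-47

((0, 3, 3, 0); (4, 0, 0, 0); (0, 0, 1, 1); (0, 0, 0, 2))


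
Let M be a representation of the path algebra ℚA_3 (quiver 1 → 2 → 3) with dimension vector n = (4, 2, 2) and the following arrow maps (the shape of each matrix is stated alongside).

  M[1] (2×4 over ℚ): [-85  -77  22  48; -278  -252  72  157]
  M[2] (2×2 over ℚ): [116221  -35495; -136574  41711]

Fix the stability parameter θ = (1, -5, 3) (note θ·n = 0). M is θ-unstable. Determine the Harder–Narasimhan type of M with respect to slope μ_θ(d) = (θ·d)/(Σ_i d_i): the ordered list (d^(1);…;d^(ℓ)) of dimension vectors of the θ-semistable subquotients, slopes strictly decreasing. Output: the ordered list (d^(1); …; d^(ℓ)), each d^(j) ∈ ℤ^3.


Interval decomposition of M: I[1,1]^2, I[1,3]^2.
HN type (ℓ=3): μ^(1)=3; μ^(2)=1; μ^(3)=-2

((0, 0, 2); (2, 0, 0); (2, 2, 0))


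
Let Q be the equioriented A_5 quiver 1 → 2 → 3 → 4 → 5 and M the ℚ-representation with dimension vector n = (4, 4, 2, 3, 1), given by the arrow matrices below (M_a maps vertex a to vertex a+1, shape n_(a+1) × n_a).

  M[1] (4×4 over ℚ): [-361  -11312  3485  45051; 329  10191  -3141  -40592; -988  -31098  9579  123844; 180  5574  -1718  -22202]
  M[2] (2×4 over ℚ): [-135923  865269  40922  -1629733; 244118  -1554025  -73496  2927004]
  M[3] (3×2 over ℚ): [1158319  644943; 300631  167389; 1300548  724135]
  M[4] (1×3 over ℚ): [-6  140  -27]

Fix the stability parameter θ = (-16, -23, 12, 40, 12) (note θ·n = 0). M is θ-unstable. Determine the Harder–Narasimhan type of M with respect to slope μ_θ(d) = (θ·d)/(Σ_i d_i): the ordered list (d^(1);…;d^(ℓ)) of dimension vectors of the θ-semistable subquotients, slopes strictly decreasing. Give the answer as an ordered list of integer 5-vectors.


Interval decomposition of M: I[1,1], I[1,2], I[1,4], I[1,5], I[2,2], I[4,4].
HN type (ℓ=6): μ^(1)=40; μ^(2)=26; μ^(3)=12; μ^(4)=-16; μ^(5)=-39/2; μ^(6)=-23

((0, 0, 0, 2, 0); (0, 0, 0, 1, 1); (0, 0, 2, 0, 0); (1, 0, 0, 0, 0); (3, 3, 0, 0, 0); (0, 1, 0, 0, 0))


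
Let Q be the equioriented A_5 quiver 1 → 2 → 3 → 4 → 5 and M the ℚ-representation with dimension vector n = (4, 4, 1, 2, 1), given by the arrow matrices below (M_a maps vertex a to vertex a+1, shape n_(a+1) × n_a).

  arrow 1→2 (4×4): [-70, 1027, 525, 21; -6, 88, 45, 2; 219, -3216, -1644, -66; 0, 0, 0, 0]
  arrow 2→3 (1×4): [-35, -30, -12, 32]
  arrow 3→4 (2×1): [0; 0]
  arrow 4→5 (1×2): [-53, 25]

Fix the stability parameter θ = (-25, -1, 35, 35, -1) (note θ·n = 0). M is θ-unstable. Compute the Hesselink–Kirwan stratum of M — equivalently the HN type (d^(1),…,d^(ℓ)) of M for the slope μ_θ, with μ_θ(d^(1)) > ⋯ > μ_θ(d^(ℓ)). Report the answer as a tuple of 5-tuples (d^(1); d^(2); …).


Via rank(M_{q-1}∘⋯∘M_p): M ≅ I[1,1], I[1,2]^2, I[1,3], I[2,2], I[4,4], I[4,5].
μ_θ-semistable layers: μ^(1)=35; μ^(2)=17; μ^(3)=-1; μ^(4)=-25

((0, 0, 1, 1, 0); (0, 0, 0, 1, 1); (0, 4, 0, 0, 0); (4, 0, 0, 0, 0))


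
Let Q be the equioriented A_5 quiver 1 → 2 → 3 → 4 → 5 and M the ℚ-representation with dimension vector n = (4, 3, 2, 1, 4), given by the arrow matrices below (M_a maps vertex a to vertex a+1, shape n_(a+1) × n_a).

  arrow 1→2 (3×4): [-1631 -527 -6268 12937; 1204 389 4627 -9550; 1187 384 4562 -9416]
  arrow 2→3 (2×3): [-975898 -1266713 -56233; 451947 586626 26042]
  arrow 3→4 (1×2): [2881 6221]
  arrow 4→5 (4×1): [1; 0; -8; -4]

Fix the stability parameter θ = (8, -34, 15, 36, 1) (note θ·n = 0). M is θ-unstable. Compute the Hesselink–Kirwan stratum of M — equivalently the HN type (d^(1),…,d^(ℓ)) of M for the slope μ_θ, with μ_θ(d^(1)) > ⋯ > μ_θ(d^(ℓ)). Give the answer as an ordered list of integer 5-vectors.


Via rank(M_{q-1}∘⋯∘M_p): M ≅ I[1,1], I[1,2], I[1,3], I[1,5], I[5,5]^3.
μ_θ-semistable layers: μ^(1)=37/2; μ^(2)=15; μ^(3)=8; μ^(4)=1; μ^(5)=-13

((0, 0, 0, 1, 1); (0, 0, 2, 0, 0); (1, 0, 0, 0, 0); (0, 0, 0, 0, 3); (3, 3, 0, 0, 0))


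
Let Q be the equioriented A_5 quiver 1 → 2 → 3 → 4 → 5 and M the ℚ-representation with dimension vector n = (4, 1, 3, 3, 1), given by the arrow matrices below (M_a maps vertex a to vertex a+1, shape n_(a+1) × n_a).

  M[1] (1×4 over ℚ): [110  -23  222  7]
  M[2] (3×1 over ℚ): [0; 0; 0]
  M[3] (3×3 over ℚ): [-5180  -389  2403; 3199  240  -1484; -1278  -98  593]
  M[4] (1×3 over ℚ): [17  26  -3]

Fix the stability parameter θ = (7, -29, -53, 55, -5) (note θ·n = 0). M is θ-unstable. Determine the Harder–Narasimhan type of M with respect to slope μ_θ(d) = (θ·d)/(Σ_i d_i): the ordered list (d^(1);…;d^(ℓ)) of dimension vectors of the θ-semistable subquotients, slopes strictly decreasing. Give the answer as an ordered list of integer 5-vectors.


Interval decomposition of M: I[1,1]^3, I[1,2], I[3,4]^2, I[3,5].
HN type (ℓ=5): μ^(1)=55; μ^(2)=25; μ^(3)=7; μ^(4)=-11; μ^(5)=-53

((0, 0, 0, 2, 0); (0, 0, 0, 1, 1); (3, 0, 0, 0, 0); (1, 1, 0, 0, 0); (0, 0, 3, 0, 0))


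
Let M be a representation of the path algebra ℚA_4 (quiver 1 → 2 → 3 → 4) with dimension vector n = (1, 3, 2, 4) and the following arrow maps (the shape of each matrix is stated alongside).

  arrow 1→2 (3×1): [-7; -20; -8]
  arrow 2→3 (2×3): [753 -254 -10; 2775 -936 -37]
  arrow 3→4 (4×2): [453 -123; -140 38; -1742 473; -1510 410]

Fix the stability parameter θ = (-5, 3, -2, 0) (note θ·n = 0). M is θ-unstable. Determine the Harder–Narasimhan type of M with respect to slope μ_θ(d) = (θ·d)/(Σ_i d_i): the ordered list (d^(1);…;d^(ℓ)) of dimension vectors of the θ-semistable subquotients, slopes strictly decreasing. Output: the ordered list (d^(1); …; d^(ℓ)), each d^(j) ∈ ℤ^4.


Via rank(M_{q-1}∘⋯∘M_p): M ≅ I[1,4], I[2,2], I[2,4], I[4,4]^2.
μ_θ-semistable layers: μ^(1)=3; μ^(2)=1/3; μ^(3)=0; μ^(4)=-5

((0, 1, 0, 0); (0, 2, 2, 2); (0, 0, 0, 2); (1, 0, 0, 0))
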